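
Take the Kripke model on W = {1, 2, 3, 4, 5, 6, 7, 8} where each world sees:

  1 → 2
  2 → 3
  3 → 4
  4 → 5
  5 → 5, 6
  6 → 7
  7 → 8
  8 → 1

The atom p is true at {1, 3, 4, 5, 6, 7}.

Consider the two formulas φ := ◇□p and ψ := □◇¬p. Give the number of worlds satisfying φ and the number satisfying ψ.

For ◇□p:
1: successors {2}; □p there: 2:T. ✓
2: successors {3}; □p there: 3:T. ✓
3: successors {4}; □p there: 4:T. ✓
4: successors {5}; □p there: 5:T. ✓
5: successors {5, 6}; □p there: 5:T, 6:T. ✓
6: successors {7}; □p there: 7:F. ✗
7: successors {8}; □p there: 8:T. ✓
8: successors {1}; □p there: 1:F. ✗
— 6 worlds.
For □◇¬p:
1: successors {2}; ◇¬p there: 2:F. ✗
2: successors {3}; ◇¬p there: 3:F. ✗
3: successors {4}; ◇¬p there: 4:F. ✗
4: successors {5}; ◇¬p there: 5:F. ✗
5: successors {5, 6}; ◇¬p there: 5:F, 6:F. ✗
6: successors {7}; ◇¬p there: 7:T. ✓
7: successors {8}; ◇¬p there: 8:F. ✗
8: successors {1}; ◇¬p there: 1:T. ✓
— 2 worlds.

6 and 2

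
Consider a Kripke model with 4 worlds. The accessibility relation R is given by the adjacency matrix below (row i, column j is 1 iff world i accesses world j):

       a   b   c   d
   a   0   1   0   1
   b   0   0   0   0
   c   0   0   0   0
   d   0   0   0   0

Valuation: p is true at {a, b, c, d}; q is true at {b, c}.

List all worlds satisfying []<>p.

a: successors {b, d}; <>p there: b:F, d:F. ✗
b: no successors, so []<>p holds vacuously. ✓
c: no successors, so []<>p holds vacuously. ✓
d: no successors, so []<>p holds vacuously. ✓

{b, c, d}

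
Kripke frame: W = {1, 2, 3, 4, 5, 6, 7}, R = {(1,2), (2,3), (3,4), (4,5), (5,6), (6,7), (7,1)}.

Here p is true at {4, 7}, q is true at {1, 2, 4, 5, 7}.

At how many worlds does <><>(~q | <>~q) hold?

1: successors {2}; <>(~q | <>~q) there: 2:T. ✓
2: successors {3}; <>(~q | <>~q) there: 3:F. ✗
3: successors {4}; <>(~q | <>~q) there: 4:T. ✓
4: successors {5}; <>(~q | <>~q) there: 5:T. ✓
5: successors {6}; <>(~q | <>~q) there: 6:F. ✗
6: successors {7}; <>(~q | <>~q) there: 7:F. ✗
7: successors {1}; <>(~q | <>~q) there: 1:T. ✓
Satisfying worlds: {1, 3, 4, 7}.

4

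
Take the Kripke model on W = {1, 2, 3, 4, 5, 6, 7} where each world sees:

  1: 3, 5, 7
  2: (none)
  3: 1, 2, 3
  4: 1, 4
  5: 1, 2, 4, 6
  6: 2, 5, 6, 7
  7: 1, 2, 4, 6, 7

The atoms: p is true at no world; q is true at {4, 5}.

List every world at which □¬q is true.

1: successors {3, 5, 7}; ¬q there: 3:T, 5:F, 7:T. ✗
2: no successors, so □¬q holds vacuously. ✓
3: successors {1, 2, 3}; ¬q there: 1:T, 2:T, 3:T. ✓
4: successors {1, 4}; ¬q there: 1:T, 4:F. ✗
5: successors {1, 2, 4, 6}; ¬q there: 1:T, 2:T, 4:F, 6:T. ✗
6: successors {2, 5, 6, 7}; ¬q there: 2:T, 5:F, 6:T, 7:T. ✗
7: successors {1, 2, 4, 6, 7}; ¬q there: 1:T, 2:T, 4:F, 6:T, 7:T. ✗

{2, 3}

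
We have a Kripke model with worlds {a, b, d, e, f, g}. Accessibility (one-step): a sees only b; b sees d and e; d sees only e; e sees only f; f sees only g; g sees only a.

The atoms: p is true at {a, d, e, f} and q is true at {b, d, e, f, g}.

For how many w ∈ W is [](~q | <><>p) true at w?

a: successors {b}; ~q | <><>p there: b:T. ✓
b: successors {d, e}; ~q | <><>p there: d:T, e:F. ✗
d: successors {e}; ~q | <><>p there: e:F. ✗
e: successors {f}; ~q | <><>p there: f:T. ✓
f: successors {g}; ~q | <><>p there: g:F. ✗
g: successors {a}; ~q | <><>p there: a:T. ✓
Satisfying worlds: {a, e, g}.

3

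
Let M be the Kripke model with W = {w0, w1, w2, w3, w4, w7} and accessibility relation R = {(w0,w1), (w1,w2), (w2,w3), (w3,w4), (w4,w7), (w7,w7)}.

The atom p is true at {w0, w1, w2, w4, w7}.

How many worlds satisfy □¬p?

w0: successors {w1}; ¬p there: w1:F. ✗
w1: successors {w2}; ¬p there: w2:F. ✗
w2: successors {w3}; ¬p there: w3:T. ✓
w3: successors {w4}; ¬p there: w4:F. ✗
w4: successors {w7}; ¬p there: w7:F. ✗
w7: successors {w7}; ¬p there: w7:F. ✗
Satisfying worlds: {w2}.

1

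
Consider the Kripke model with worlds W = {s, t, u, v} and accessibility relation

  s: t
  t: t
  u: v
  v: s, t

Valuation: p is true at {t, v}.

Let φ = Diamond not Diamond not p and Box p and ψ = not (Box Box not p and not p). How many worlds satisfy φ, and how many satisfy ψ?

2 and 4

For Diamond not Diamond not p and Box p:
s: Diamond not Diamond not p is T, Box p is T. ✓
t: Diamond not Diamond not p is T, Box p is T. ✓
u: Diamond not Diamond not p is F, Box p is T. ✗
v: Diamond not Diamond not p is T, Box p is F. ✗
— 2 worlds.
For not (Box Box not p and not p):
s: Box Box not p and not p is F. ✓
t: Box Box not p and not p is F. ✓
u: Box Box not p and not p is F. ✓
v: Box Box not p and not p is F. ✓
— 4 worlds.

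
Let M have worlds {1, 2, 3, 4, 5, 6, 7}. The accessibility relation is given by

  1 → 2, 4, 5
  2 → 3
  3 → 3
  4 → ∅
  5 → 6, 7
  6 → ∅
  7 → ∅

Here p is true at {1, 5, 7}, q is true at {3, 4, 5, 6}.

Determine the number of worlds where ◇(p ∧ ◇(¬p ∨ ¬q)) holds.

1

1: successors {2, 4, 5}; p ∧ ◇(¬p ∨ ¬q) there: 2:F, 4:F, 5:T. ✓
2: successors {3}; p ∧ ◇(¬p ∨ ¬q) there: 3:F. ✗
3: successors {3}; p ∧ ◇(¬p ∨ ¬q) there: 3:F. ✗
4: no successors, so ◇(p ∧ ◇(¬p ∨ ¬q)) fails. ✗
5: successors {6, 7}; p ∧ ◇(¬p ∨ ¬q) there: 6:F, 7:F. ✗
6: no successors, so ◇(p ∧ ◇(¬p ∨ ¬q)) fails. ✗
7: no successors, so ◇(p ∧ ◇(¬p ∨ ¬q)) fails. ✗
Satisfying worlds: {1}.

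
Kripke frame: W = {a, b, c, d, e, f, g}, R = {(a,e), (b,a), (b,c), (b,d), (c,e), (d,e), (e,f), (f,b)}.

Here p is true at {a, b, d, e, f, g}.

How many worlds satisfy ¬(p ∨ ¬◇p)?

a: p ∨ ¬◇p is T. ✗
b: p ∨ ¬◇p is T. ✗
c: p ∨ ¬◇p is F. ✓
d: p ∨ ¬◇p is T. ✗
e: p ∨ ¬◇p is T. ✗
f: p ∨ ¬◇p is T. ✗
g: p ∨ ¬◇p is T. ✗
Satisfying worlds: {c}.

1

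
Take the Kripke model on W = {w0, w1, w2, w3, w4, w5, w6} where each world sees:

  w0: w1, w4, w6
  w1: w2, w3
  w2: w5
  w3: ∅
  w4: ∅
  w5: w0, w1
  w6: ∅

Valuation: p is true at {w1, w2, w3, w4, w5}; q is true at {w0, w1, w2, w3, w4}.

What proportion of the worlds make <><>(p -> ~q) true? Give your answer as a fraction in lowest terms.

w0: successors {w1, w4, w6}; <>(p -> ~q) there: w1:F, w4:F, w6:F. ✗
w1: successors {w2, w3}; <>(p -> ~q) there: w2:T, w3:F. ✓
w2: successors {w5}; <>(p -> ~q) there: w5:T. ✓
w3: no successors, so <><>(p -> ~q) fails. ✗
w4: no successors, so <><>(p -> ~q) fails. ✗
w5: successors {w0, w1}; <>(p -> ~q) there: w0:T, w1:F. ✓
w6: no successors, so <><>(p -> ~q) fails. ✗
That's 3 of 7 worlds, so 3/7.

3/7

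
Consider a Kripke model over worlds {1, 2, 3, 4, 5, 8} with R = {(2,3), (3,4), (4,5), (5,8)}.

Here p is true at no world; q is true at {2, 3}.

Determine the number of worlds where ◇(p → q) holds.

4

1: no successors, so ◇(p → q) fails. ✗
2: successors {3}; p → q there: 3:T. ✓
3: successors {4}; p → q there: 4:T. ✓
4: successors {5}; p → q there: 5:T. ✓
5: successors {8}; p → q there: 8:T. ✓
8: no successors, so ◇(p → q) fails. ✗
Satisfying worlds: {2, 3, 4, 5}.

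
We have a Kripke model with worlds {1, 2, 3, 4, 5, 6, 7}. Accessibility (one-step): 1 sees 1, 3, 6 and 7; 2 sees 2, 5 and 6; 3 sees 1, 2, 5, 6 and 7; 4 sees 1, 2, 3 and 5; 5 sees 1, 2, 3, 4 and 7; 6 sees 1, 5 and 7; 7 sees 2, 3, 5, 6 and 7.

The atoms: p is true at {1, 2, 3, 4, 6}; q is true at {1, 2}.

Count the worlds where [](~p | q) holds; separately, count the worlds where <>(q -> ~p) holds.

1 and 7

For [](~p | q):
1: successors {1, 3, 6, 7}; ~p | q there: 1:T, 3:F, 6:F, 7:T. ✗
2: successors {2, 5, 6}; ~p | q there: 2:T, 5:T, 6:F. ✗
3: successors {1, 2, 5, 6, 7}; ~p | q there: 1:T, 2:T, 5:T, 6:F, 7:T. ✗
4: successors {1, 2, 3, 5}; ~p | q there: 1:T, 2:T, 3:F, 5:T. ✗
5: successors {1, 2, 3, 4, 7}; ~p | q there: 1:T, 2:T, 3:F, 4:F, 7:T. ✗
6: successors {1, 5, 7}; ~p | q there: 1:T, 5:T, 7:T. ✓
7: successors {2, 3, 5, 6, 7}; ~p | q there: 2:T, 3:F, 5:T, 6:F, 7:T. ✗
— 1 world.
For <>(q -> ~p):
1: successors {1, 3, 6, 7}; q -> ~p there: 1:F, 3:T, 6:T, 7:T. ✓
2: successors {2, 5, 6}; q -> ~p there: 2:F, 5:T, 6:T. ✓
3: successors {1, 2, 5, 6, 7}; q -> ~p there: 1:F, 2:F, 5:T, 6:T, 7:T. ✓
4: successors {1, 2, 3, 5}; q -> ~p there: 1:F, 2:F, 3:T, 5:T. ✓
5: successors {1, 2, 3, 4, 7}; q -> ~p there: 1:F, 2:F, 3:T, 4:T, 7:T. ✓
6: successors {1, 5, 7}; q -> ~p there: 1:F, 5:T, 7:T. ✓
7: successors {2, 3, 5, 6, 7}; q -> ~p there: 2:F, 3:T, 5:T, 6:T, 7:T. ✓
— 7 worlds.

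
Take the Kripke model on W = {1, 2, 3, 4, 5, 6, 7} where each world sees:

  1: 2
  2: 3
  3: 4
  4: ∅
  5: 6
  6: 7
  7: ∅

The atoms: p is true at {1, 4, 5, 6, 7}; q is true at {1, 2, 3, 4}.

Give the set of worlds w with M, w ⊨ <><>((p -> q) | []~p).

{1, 2, 5}

1: successors {2}; <>((p -> q) | []~p) there: 2:T. ✓
2: successors {3}; <>((p -> q) | []~p) there: 3:T. ✓
3: successors {4}; <>((p -> q) | []~p) there: 4:F. ✗
4: no successors, so <><>((p -> q) | []~p) fails. ✗
5: successors {6}; <>((p -> q) | []~p) there: 6:T. ✓
6: successors {7}; <>((p -> q) | []~p) there: 7:F. ✗
7: no successors, so <><>((p -> q) | []~p) fails. ✗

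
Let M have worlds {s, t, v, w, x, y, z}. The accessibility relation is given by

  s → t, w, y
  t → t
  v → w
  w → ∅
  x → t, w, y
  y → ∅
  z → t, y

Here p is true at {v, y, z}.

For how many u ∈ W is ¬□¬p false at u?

s: □¬p is F. ✓
t: □¬p is T. ✗
v: □¬p is T. ✗
w: □¬p is T. ✗
x: □¬p is F. ✓
y: □¬p is T. ✗
z: □¬p is F. ✓
Satisfying worlds: {s, x, z}.
So ¬□¬p fails at the other 4 worlds.

4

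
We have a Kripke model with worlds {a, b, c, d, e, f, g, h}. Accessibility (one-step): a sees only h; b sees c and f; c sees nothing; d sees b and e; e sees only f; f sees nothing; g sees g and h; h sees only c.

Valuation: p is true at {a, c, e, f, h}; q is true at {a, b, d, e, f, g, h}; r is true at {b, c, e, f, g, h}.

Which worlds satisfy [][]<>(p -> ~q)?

{b, c, e, f, h}

a: successors {h}; []<>(p -> ~q) there: h:F. ✗
b: successors {c, f}; []<>(p -> ~q) there: c:T, f:T. ✓
c: no successors, so [][]<>(p -> ~q) holds vacuously. ✓
d: successors {b, e}; []<>(p -> ~q) there: b:F, e:F. ✗
e: successors {f}; []<>(p -> ~q) there: f:T. ✓
f: no successors, so [][]<>(p -> ~q) holds vacuously. ✓
g: successors {g, h}; []<>(p -> ~q) there: g:T, h:F. ✗
h: successors {c}; []<>(p -> ~q) there: c:T. ✓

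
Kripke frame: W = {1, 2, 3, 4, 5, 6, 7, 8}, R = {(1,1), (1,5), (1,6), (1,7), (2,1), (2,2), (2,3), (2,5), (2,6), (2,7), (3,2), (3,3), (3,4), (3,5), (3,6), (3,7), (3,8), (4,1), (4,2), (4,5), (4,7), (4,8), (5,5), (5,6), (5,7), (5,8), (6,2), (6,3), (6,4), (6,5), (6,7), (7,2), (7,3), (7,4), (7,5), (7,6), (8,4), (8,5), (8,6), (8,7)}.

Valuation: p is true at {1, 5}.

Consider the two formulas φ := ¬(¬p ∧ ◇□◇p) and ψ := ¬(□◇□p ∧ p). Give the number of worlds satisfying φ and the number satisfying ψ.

For ¬(¬p ∧ ◇□◇p):
1: ¬p ∧ ◇□◇p is F. ✓
2: ¬p ∧ ◇□◇p is T. ✗
3: ¬p ∧ ◇□◇p is T. ✗
4: ¬p ∧ ◇□◇p is T. ✗
5: ¬p ∧ ◇□◇p is F. ✓
6: ¬p ∧ ◇□◇p is T. ✗
7: ¬p ∧ ◇□◇p is T. ✗
8: ¬p ∧ ◇□◇p is T. ✗
— 2 worlds.
For ¬(□◇□p ∧ p):
1: □◇□p ∧ p is F. ✓
2: □◇□p ∧ p is F. ✓
3: □◇□p ∧ p is F. ✓
4: □◇□p ∧ p is F. ✓
5: □◇□p ∧ p is F. ✓
6: □◇□p ∧ p is F. ✓
7: □◇□p ∧ p is F. ✓
8: □◇□p ∧ p is F. ✓
— 8 worlds.

2 and 8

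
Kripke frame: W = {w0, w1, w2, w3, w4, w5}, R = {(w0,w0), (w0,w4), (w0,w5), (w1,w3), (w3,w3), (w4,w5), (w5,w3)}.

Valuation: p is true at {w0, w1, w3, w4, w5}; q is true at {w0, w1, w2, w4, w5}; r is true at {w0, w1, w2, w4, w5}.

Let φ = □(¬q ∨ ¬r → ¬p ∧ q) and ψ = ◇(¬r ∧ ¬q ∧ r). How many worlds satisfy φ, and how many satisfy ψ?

For □(¬q ∨ ¬r → ¬p ∧ q):
w0: successors {w0, w4, w5}; ¬q ∨ ¬r → ¬p ∧ q there: w0:T, w4:T, w5:T. ✓
w1: successors {w3}; ¬q ∨ ¬r → ¬p ∧ q there: w3:F. ✗
w2: no successors, so □(¬q ∨ ¬r → ¬p ∧ q) holds vacuously. ✓
w3: successors {w3}; ¬q ∨ ¬r → ¬p ∧ q there: w3:F. ✗
w4: successors {w5}; ¬q ∨ ¬r → ¬p ∧ q there: w5:T. ✓
w5: successors {w3}; ¬q ∨ ¬r → ¬p ∧ q there: w3:F. ✗
— 3 worlds.
For ◇(¬r ∧ ¬q ∧ r):
w0: successors {w0, w4, w5}; ¬r ∧ ¬q ∧ r there: w0:F, w4:F, w5:F. ✗
w1: successors {w3}; ¬r ∧ ¬q ∧ r there: w3:F. ✗
w2: no successors, so ◇(¬r ∧ ¬q ∧ r) fails. ✗
w3: successors {w3}; ¬r ∧ ¬q ∧ r there: w3:F. ✗
w4: successors {w5}; ¬r ∧ ¬q ∧ r there: w5:F. ✗
w5: successors {w3}; ¬r ∧ ¬q ∧ r there: w3:F. ✗
— 0 worlds.

3 and 0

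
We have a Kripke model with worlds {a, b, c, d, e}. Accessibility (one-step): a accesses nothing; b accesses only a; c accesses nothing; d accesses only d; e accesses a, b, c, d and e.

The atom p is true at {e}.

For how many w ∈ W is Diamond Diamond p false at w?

a: no successors, so Diamond Diamond p fails. ✗
b: successors {a}; Diamond p there: a:F. ✗
c: no successors, so Diamond Diamond p fails. ✗
d: successors {d}; Diamond p there: d:F. ✗
e: successors {a, b, c, d, e}; Diamond p there: a:F, b:F, c:F, d:F, e:T. ✓
Satisfying worlds: {e}.
So Diamond Diamond p fails at the other 4 worlds.

4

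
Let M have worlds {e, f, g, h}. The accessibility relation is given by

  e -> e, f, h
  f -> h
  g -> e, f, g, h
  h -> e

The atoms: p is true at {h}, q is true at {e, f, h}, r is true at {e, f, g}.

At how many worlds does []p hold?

e: successors {e, f, h}; p there: e:F, f:F, h:T. ✗
f: successors {h}; p there: h:T. ✓
g: successors {e, f, g, h}; p there: e:F, f:F, g:F, h:T. ✗
h: successors {e}; p there: e:F. ✗
Satisfying worlds: {f}.

1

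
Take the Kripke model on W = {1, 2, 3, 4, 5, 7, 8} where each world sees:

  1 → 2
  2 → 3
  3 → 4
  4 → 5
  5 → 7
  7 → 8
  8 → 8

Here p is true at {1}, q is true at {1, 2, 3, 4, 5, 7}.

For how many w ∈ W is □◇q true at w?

4

1: successors {2}; ◇q there: 2:T. ✓
2: successors {3}; ◇q there: 3:T. ✓
3: successors {4}; ◇q there: 4:T. ✓
4: successors {5}; ◇q there: 5:T. ✓
5: successors {7}; ◇q there: 7:F. ✗
7: successors {8}; ◇q there: 8:F. ✗
8: successors {8}; ◇q there: 8:F. ✗
Satisfying worlds: {1, 2, 3, 4}.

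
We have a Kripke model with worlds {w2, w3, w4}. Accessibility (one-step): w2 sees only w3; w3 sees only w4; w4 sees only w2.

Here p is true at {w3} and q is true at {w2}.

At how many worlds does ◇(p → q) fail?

1

w2: successors {w3}; p → q there: w3:F. ✗
w3: successors {w4}; p → q there: w4:T. ✓
w4: successors {w2}; p → q there: w2:T. ✓
Satisfying worlds: {w3, w4}.
So ◇(p → q) fails at the other 1 world.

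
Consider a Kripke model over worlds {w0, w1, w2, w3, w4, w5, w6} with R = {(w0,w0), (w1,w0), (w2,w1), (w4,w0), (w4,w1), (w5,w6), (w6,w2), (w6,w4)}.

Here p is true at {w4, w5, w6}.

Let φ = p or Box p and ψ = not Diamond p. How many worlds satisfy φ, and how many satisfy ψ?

4 and 5

For p or Box p:
w0: p is F, Box p is F. ✗
w1: p is F, Box p is F. ✗
w2: p is F, Box p is F. ✗
w3: p is F, Box p is T. ✓
w4: p is T, Box p is F. ✓
w5: p is T, Box p is T. ✓
w6: p is T, Box p is F. ✓
— 4 worlds.
For not Diamond p:
w0: Diamond p is F. ✓
w1: Diamond p is F. ✓
w2: Diamond p is F. ✓
w3: Diamond p is F. ✓
w4: Diamond p is F. ✓
w5: Diamond p is T. ✗
w6: Diamond p is T. ✗
— 5 worlds.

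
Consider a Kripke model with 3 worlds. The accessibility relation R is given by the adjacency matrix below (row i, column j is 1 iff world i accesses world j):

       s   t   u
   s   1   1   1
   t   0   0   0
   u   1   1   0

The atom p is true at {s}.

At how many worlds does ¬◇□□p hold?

1

s: ◇□□p is T. ✗
t: ◇□□p is F. ✓
u: ◇□□p is T. ✗
Satisfying worlds: {t}.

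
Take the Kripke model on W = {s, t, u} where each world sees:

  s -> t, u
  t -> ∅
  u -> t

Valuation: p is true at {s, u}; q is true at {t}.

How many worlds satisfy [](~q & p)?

1

s: successors {t, u}; ~q & p there: t:F, u:T. ✗
t: no successors, so [](~q & p) holds vacuously. ✓
u: successors {t}; ~q & p there: t:F. ✗
Satisfying worlds: {t}.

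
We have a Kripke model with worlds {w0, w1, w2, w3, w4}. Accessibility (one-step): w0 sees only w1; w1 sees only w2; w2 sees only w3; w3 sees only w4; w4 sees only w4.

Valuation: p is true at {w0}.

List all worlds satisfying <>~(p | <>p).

{w0, w1, w2, w3, w4}

w0: successors {w1}; ~(p | <>p) there: w1:T. ✓
w1: successors {w2}; ~(p | <>p) there: w2:T. ✓
w2: successors {w3}; ~(p | <>p) there: w3:T. ✓
w3: successors {w4}; ~(p | <>p) there: w4:T. ✓
w4: successors {w4}; ~(p | <>p) there: w4:T. ✓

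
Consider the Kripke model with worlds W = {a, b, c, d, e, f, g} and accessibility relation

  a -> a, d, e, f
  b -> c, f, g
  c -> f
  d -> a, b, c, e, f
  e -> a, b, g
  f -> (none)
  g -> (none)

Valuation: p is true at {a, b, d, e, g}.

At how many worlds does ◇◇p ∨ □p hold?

5

a: ◇◇p is T, □p is F. ✓
b: ◇◇p is F, □p is F. ✗
c: ◇◇p is F, □p is F. ✗
d: ◇◇p is T, □p is F. ✓
e: ◇◇p is T, □p is T. ✓
f: ◇◇p is F, □p is T. ✓
g: ◇◇p is F, □p is T. ✓
Satisfying worlds: {a, d, e, f, g}.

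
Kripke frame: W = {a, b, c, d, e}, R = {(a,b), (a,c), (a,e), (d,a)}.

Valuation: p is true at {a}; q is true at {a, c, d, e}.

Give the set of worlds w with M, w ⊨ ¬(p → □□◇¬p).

∅

a: p → □□◇¬p is T. ✗
b: p → □□◇¬p is T. ✗
c: p → □□◇¬p is T. ✗
d: p → □□◇¬p is T. ✗
e: p → □□◇¬p is T. ✗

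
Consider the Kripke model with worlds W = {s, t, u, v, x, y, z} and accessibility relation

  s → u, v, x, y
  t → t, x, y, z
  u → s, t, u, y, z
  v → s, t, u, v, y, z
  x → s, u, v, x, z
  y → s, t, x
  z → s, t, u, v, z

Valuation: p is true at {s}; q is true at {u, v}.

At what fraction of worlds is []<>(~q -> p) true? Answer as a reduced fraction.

2/7

s: successors {u, v, x, y}; <>(~q -> p) there: u:T, v:T, x:T, y:T. ✓
t: successors {t, x, y, z}; <>(~q -> p) there: t:F, x:T, y:T, z:T. ✗
u: successors {s, t, u, y, z}; <>(~q -> p) there: s:T, t:F, u:T, y:T, z:T. ✗
v: successors {s, t, u, v, y, z}; <>(~q -> p) there: s:T, t:F, u:T, v:T, y:T, z:T. ✗
x: successors {s, u, v, x, z}; <>(~q -> p) there: s:T, u:T, v:T, x:T, z:T. ✓
y: successors {s, t, x}; <>(~q -> p) there: s:T, t:F, x:T. ✗
z: successors {s, t, u, v, z}; <>(~q -> p) there: s:T, t:F, u:T, v:T, z:T. ✗
That's 2 of 7 worlds, so 2/7.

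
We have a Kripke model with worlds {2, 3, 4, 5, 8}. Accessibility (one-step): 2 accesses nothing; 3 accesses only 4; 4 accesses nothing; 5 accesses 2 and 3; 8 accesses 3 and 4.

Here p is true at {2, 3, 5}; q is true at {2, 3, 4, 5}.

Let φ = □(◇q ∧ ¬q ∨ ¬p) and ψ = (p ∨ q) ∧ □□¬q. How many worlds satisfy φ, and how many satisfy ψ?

3 and 3

For □(◇q ∧ ¬q ∨ ¬p):
2: no successors, so □(◇q ∧ ¬q ∨ ¬p) holds vacuously. ✓
3: successors {4}; ◇q ∧ ¬q ∨ ¬p there: 4:T. ✓
4: no successors, so □(◇q ∧ ¬q ∨ ¬p) holds vacuously. ✓
5: successors {2, 3}; ◇q ∧ ¬q ∨ ¬p there: 2:F, 3:F. ✗
8: successors {3, 4}; ◇q ∧ ¬q ∨ ¬p there: 3:F, 4:T. ✗
— 3 worlds.
For (p ∨ q) ∧ □□¬q:
2: p ∨ q is T, □□¬q is T. ✓
3: p ∨ q is T, □□¬q is T. ✓
4: p ∨ q is T, □□¬q is T. ✓
5: p ∨ q is T, □□¬q is F. ✗
8: p ∨ q is F, □□¬q is F. ✗
— 3 worlds.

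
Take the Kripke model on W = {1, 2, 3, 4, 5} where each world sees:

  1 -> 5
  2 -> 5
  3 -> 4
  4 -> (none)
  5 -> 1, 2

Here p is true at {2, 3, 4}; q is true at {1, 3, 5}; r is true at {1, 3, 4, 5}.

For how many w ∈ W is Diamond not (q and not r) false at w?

1: successors {5}; not (q and not r) there: 5:T. ✓
2: successors {5}; not (q and not r) there: 5:T. ✓
3: successors {4}; not (q and not r) there: 4:T. ✓
4: no successors, so Diamond not (q and not r) fails. ✗
5: successors {1, 2}; not (q and not r) there: 1:T, 2:T. ✓
Satisfying worlds: {1, 2, 3, 5}.
So Diamond not (q and not r) fails at the other 1 world.

1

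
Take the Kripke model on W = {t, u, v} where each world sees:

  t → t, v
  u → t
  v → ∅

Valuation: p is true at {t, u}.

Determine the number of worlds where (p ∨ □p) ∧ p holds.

t: p ∨ □p is T, p is T. ✓
u: p ∨ □p is T, p is T. ✓
v: p ∨ □p is T, p is F. ✗
Satisfying worlds: {t, u}.

2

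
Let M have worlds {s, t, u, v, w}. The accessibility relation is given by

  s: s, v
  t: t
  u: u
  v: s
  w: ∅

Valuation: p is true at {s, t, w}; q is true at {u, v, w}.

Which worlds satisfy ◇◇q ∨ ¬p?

s: ◇◇q is T, ¬p is F. ✓
t: ◇◇q is F, ¬p is F. ✗
u: ◇◇q is T, ¬p is T. ✓
v: ◇◇q is T, ¬p is T. ✓
w: ◇◇q is F, ¬p is F. ✗

{s, u, v}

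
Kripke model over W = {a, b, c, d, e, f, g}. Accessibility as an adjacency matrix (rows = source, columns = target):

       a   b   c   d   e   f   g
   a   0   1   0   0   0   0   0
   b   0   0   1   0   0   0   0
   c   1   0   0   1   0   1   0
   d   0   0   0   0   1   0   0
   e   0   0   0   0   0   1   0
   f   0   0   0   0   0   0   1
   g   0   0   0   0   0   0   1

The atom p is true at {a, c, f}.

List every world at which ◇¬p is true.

{a, c, d, f, g}

a: successors {b}; ¬p there: b:T. ✓
b: successors {c}; ¬p there: c:F. ✗
c: successors {a, d, f}; ¬p there: a:F, d:T, f:F. ✓
d: successors {e}; ¬p there: e:T. ✓
e: successors {f}; ¬p there: f:F. ✗
f: successors {g}; ¬p there: g:T. ✓
g: successors {g}; ¬p there: g:T. ✓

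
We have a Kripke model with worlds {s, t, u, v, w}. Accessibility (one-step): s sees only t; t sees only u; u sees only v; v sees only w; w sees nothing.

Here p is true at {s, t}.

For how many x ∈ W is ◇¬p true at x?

s: successors {t}; ¬p there: t:F. ✗
t: successors {u}; ¬p there: u:T. ✓
u: successors {v}; ¬p there: v:T. ✓
v: successors {w}; ¬p there: w:T. ✓
w: no successors, so ◇¬p fails. ✗
Satisfying worlds: {t, u, v}.

3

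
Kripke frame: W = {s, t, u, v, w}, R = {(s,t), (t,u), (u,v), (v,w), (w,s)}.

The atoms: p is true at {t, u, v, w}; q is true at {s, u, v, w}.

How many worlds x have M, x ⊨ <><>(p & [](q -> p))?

s: successors {t}; <>(p & [](q -> p)) there: t:T. ✓
t: successors {u}; <>(p & [](q -> p)) there: u:T. ✓
u: successors {v}; <>(p & [](q -> p)) there: v:F. ✗
v: successors {w}; <>(p & [](q -> p)) there: w:F. ✗
w: successors {s}; <>(p & [](q -> p)) there: s:T. ✓
Satisfying worlds: {s, t, w}.

3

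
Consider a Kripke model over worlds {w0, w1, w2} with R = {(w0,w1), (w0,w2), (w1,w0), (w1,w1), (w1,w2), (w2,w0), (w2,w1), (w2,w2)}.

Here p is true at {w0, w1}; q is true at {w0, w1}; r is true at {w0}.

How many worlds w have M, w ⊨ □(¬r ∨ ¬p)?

1

w0: successors {w1, w2}; ¬r ∨ ¬p there: w1:T, w2:T. ✓
w1: successors {w0, w1, w2}; ¬r ∨ ¬p there: w0:F, w1:T, w2:T. ✗
w2: successors {w0, w1, w2}; ¬r ∨ ¬p there: w0:F, w1:T, w2:T. ✗
Satisfying worlds: {w0}.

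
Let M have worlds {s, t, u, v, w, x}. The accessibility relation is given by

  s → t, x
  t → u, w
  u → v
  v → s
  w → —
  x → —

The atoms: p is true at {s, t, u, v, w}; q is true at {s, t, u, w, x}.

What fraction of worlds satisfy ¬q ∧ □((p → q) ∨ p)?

s: ¬q is F, □((p → q) ∨ p) is T. ✗
t: ¬q is F, □((p → q) ∨ p) is T. ✗
u: ¬q is F, □((p → q) ∨ p) is T. ✗
v: ¬q is T, □((p → q) ∨ p) is T. ✓
w: ¬q is F, □((p → q) ∨ p) is T. ✗
x: ¬q is F, □((p → q) ∨ p) is T. ✗
That's 1 of 6 worlds, so 1/6.

1/6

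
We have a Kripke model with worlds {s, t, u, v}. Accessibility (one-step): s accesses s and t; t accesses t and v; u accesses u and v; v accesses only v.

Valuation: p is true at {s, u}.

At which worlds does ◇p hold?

{s, u}

s: successors {s, t}; p there: s:T, t:F. ✓
t: successors {t, v}; p there: t:F, v:F. ✗
u: successors {u, v}; p there: u:T, v:F. ✓
v: successors {v}; p there: v:F. ✗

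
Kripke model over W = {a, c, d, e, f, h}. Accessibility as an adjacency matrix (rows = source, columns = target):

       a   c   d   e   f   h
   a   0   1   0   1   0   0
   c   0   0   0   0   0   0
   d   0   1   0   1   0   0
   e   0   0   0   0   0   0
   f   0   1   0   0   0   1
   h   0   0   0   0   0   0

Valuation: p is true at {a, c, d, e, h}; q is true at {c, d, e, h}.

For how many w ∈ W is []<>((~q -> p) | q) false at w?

a: successors {c, e}; <>((~q -> p) | q) there: c:F, e:F. ✗
c: no successors, so []<>((~q -> p) | q) holds vacuously. ✓
d: successors {c, e}; <>((~q -> p) | q) there: c:F, e:F. ✗
e: no successors, so []<>((~q -> p) | q) holds vacuously. ✓
f: successors {c, h}; <>((~q -> p) | q) there: c:F, h:F. ✗
h: no successors, so []<>((~q -> p) | q) holds vacuously. ✓
Satisfying worlds: {c, e, h}.
So []<>((~q -> p) | q) fails at the other 3 worlds.

3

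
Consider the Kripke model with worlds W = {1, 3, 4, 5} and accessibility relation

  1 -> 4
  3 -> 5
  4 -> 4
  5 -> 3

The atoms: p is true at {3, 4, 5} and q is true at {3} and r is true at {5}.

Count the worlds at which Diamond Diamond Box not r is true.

3

1: successors {4}; Diamond Box not r there: 4:T. ✓
3: successors {5}; Diamond Box not r there: 5:F. ✗
4: successors {4}; Diamond Box not r there: 4:T. ✓
5: successors {3}; Diamond Box not r there: 3:T. ✓
Satisfying worlds: {1, 4, 5}.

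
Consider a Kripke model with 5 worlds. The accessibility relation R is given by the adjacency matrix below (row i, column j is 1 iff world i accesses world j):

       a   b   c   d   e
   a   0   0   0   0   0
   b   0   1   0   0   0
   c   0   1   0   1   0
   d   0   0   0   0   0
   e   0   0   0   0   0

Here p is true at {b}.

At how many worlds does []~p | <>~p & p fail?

a: []~p is T, <>~p & p is F. ✓
b: []~p is F, <>~p & p is F. ✗
c: []~p is F, <>~p & p is F. ✗
d: []~p is T, <>~p & p is F. ✓
e: []~p is T, <>~p & p is F. ✓
Satisfying worlds: {a, d, e}.
So []~p | <>~p & p fails at the other 2 worlds.

2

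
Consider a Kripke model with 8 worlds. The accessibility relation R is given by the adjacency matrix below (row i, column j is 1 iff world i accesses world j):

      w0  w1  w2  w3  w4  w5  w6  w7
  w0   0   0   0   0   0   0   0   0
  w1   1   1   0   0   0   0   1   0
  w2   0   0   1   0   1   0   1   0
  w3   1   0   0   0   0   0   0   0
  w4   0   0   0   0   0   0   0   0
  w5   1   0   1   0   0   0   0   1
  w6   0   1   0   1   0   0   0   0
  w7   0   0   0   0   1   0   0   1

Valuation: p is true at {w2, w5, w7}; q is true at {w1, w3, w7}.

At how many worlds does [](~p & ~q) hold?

3

w0: no successors, so [](~p & ~q) holds vacuously. ✓
w1: successors {w0, w1, w6}; ~p & ~q there: w0:T, w1:F, w6:T. ✗
w2: successors {w2, w4, w6}; ~p & ~q there: w2:F, w4:T, w6:T. ✗
w3: successors {w0}; ~p & ~q there: w0:T. ✓
w4: no successors, so [](~p & ~q) holds vacuously. ✓
w5: successors {w0, w2, w7}; ~p & ~q there: w0:T, w2:F, w7:F. ✗
w6: successors {w1, w3}; ~p & ~q there: w1:F, w3:F. ✗
w7: successors {w4, w7}; ~p & ~q there: w4:T, w7:F. ✗
Satisfying worlds: {w0, w3, w4}.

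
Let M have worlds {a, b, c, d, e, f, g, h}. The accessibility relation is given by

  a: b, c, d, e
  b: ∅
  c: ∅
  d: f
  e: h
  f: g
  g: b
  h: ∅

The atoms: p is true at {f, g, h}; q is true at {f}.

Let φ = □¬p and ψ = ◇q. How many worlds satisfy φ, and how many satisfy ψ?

For □¬p:
a: successors {b, c, d, e}; ¬p there: b:T, c:T, d:T, e:T. ✓
b: no successors, so □¬p holds vacuously. ✓
c: no successors, so □¬p holds vacuously. ✓
d: successors {f}; ¬p there: f:F. ✗
e: successors {h}; ¬p there: h:F. ✗
f: successors {g}; ¬p there: g:F. ✗
g: successors {b}; ¬p there: b:T. ✓
h: no successors, so □¬p holds vacuously. ✓
— 5 worlds.
For ◇q:
a: successors {b, c, d, e}; q there: b:F, c:F, d:F, e:F. ✗
b: no successors, so ◇q fails. ✗
c: no successors, so ◇q fails. ✗
d: successors {f}; q there: f:T. ✓
e: successors {h}; q there: h:F. ✗
f: successors {g}; q there: g:F. ✗
g: successors {b}; q there: b:F. ✗
h: no successors, so ◇q fails. ✗
— 1 world.

5 and 1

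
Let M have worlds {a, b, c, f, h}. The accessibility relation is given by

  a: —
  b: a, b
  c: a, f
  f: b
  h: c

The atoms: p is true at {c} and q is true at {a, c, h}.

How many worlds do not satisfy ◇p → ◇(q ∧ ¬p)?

a: ◇p is F, ◇(q ∧ ¬p) is F. ✓
b: ◇p is F, ◇(q ∧ ¬p) is T. ✓
c: ◇p is F, ◇(q ∧ ¬p) is T. ✓
f: ◇p is F, ◇(q ∧ ¬p) is F. ✓
h: ◇p is T, ◇(q ∧ ¬p) is F. ✗
Satisfying worlds: {a, b, c, f}.
So ◇p → ◇(q ∧ ¬p) fails at the other 1 world.

1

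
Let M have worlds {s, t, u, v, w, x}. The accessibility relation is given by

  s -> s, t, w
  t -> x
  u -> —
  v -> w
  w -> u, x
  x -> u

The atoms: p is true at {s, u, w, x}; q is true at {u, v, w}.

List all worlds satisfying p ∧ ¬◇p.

{u}

s: p is T, ¬◇p is F. ✗
t: p is F, ¬◇p is F. ✗
u: p is T, ¬◇p is T. ✓
v: p is F, ¬◇p is F. ✗
w: p is T, ¬◇p is F. ✗
x: p is T, ¬◇p is F. ✗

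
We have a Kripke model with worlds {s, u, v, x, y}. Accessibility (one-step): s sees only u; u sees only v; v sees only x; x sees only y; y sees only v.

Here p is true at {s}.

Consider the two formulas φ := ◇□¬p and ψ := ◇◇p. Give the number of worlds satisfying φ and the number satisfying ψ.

For ◇□¬p:
s: successors {u}; □¬p there: u:T. ✓
u: successors {v}; □¬p there: v:T. ✓
v: successors {x}; □¬p there: x:T. ✓
x: successors {y}; □¬p there: y:T. ✓
y: successors {v}; □¬p there: v:T. ✓
— 5 worlds.
For ◇◇p:
s: successors {u}; ◇p there: u:F. ✗
u: successors {v}; ◇p there: v:F. ✗
v: successors {x}; ◇p there: x:F. ✗
x: successors {y}; ◇p there: y:F. ✗
y: successors {v}; ◇p there: v:F. ✗
— 0 worlds.

5 and 0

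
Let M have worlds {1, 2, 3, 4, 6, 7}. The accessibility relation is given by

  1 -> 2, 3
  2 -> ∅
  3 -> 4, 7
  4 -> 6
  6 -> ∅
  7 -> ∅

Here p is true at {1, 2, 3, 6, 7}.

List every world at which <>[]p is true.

{1, 3, 4}

1: successors {2, 3}; []p there: 2:T, 3:F. ✓
2: no successors, so <>[]p fails. ✗
3: successors {4, 7}; []p there: 4:T, 7:T. ✓
4: successors {6}; []p there: 6:T. ✓
6: no successors, so <>[]p fails. ✗
7: no successors, so <>[]p fails. ✗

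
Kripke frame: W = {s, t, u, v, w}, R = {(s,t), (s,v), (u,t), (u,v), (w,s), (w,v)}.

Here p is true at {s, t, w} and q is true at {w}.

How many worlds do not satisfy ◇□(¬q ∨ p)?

s: successors {t, v}; □(¬q ∨ p) there: t:T, v:T. ✓
t: no successors, so ◇□(¬q ∨ p) fails. ✗
u: successors {t, v}; □(¬q ∨ p) there: t:T, v:T. ✓
v: no successors, so ◇□(¬q ∨ p) fails. ✗
w: successors {s, v}; □(¬q ∨ p) there: s:T, v:T. ✓
Satisfying worlds: {s, u, w}.
So ◇□(¬q ∨ p) fails at the other 2 worlds.

2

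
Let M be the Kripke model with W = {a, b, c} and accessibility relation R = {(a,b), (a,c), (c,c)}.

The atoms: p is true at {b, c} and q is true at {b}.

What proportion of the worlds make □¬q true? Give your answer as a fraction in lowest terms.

2/3

a: successors {b, c}; ¬q there: b:F, c:T. ✗
b: no successors, so □¬q holds vacuously. ✓
c: successors {c}; ¬q there: c:T. ✓
That's 2 of 3 worlds, so 2/3.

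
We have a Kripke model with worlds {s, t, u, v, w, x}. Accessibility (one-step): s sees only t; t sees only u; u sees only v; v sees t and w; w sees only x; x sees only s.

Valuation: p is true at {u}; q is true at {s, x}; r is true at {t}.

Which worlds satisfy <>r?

{s, v}

s: successors {t}; r there: t:T. ✓
t: successors {u}; r there: u:F. ✗
u: successors {v}; r there: v:F. ✗
v: successors {t, w}; r there: t:T, w:F. ✓
w: successors {x}; r there: x:F. ✗
x: successors {s}; r there: s:F. ✗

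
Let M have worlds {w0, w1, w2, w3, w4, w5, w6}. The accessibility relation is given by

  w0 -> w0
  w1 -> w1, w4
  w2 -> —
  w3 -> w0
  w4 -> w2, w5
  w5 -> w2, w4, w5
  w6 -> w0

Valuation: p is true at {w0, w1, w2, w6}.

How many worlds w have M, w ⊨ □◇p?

w0: successors {w0}; ◇p there: w0:T. ✓
w1: successors {w1, w4}; ◇p there: w1:T, w4:T. ✓
w2: no successors, so □◇p holds vacuously. ✓
w3: successors {w0}; ◇p there: w0:T. ✓
w4: successors {w2, w5}; ◇p there: w2:F, w5:T. ✗
w5: successors {w2, w4, w5}; ◇p there: w2:F, w4:T, w5:T. ✗
w6: successors {w0}; ◇p there: w0:T. ✓
Satisfying worlds: {w0, w1, w2, w3, w6}.

5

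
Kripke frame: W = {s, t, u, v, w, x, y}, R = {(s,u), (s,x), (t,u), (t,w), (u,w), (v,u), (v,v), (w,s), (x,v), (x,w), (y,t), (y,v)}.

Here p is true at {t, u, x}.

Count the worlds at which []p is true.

1

s: successors {u, x}; p there: u:T, x:T. ✓
t: successors {u, w}; p there: u:T, w:F. ✗
u: successors {w}; p there: w:F. ✗
v: successors {u, v}; p there: u:T, v:F. ✗
w: successors {s}; p there: s:F. ✗
x: successors {v, w}; p there: v:F, w:F. ✗
y: successors {t, v}; p there: t:T, v:F. ✗
Satisfying worlds: {s}.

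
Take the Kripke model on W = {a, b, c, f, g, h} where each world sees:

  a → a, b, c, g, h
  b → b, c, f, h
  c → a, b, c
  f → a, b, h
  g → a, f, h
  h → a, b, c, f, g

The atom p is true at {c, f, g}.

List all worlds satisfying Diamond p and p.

{c, g}

a: Diamond p is T, p is F. ✗
b: Diamond p is T, p is F. ✗
c: Diamond p is T, p is T. ✓
f: Diamond p is F, p is T. ✗
g: Diamond p is T, p is T. ✓
h: Diamond p is T, p is F. ✗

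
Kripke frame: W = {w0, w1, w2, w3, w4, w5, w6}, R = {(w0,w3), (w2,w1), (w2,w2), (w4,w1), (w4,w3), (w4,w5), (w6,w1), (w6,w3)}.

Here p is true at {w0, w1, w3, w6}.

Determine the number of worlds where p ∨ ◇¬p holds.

6

w0: p is T, ◇¬p is F. ✓
w1: p is T, ◇¬p is F. ✓
w2: p is F, ◇¬p is T. ✓
w3: p is T, ◇¬p is F. ✓
w4: p is F, ◇¬p is T. ✓
w5: p is F, ◇¬p is F. ✗
w6: p is T, ◇¬p is F. ✓
Satisfying worlds: {w0, w1, w2, w3, w4, w6}.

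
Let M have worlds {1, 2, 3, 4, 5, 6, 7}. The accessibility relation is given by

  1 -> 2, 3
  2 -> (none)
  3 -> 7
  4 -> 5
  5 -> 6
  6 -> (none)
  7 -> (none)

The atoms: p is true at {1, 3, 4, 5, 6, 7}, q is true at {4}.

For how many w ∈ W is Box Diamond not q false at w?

3

1: successors {2, 3}; Diamond not q there: 2:F, 3:T. ✗
2: no successors, so Box Diamond not q holds vacuously. ✓
3: successors {7}; Diamond not q there: 7:F. ✗
4: successors {5}; Diamond not q there: 5:T. ✓
5: successors {6}; Diamond not q there: 6:F. ✗
6: no successors, so Box Diamond not q holds vacuously. ✓
7: no successors, so Box Diamond not q holds vacuously. ✓
Satisfying worlds: {2, 4, 6, 7}.
So Box Diamond not q fails at the other 3 worlds.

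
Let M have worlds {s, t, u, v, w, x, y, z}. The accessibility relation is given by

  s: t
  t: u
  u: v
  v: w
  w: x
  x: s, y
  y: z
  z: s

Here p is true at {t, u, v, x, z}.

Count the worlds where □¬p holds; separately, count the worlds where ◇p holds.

3 and 5

For □¬p:
s: successors {t}; ¬p there: t:F. ✗
t: successors {u}; ¬p there: u:F. ✗
u: successors {v}; ¬p there: v:F. ✗
v: successors {w}; ¬p there: w:T. ✓
w: successors {x}; ¬p there: x:F. ✗
x: successors {s, y}; ¬p there: s:T, y:T. ✓
y: successors {z}; ¬p there: z:F. ✗
z: successors {s}; ¬p there: s:T. ✓
— 3 worlds.
For ◇p:
s: successors {t}; p there: t:T. ✓
t: successors {u}; p there: u:T. ✓
u: successors {v}; p there: v:T. ✓
v: successors {w}; p there: w:F. ✗
w: successors {x}; p there: x:T. ✓
x: successors {s, y}; p there: s:F, y:F. ✗
y: successors {z}; p there: z:T. ✓
z: successors {s}; p there: s:F. ✗
— 5 worlds.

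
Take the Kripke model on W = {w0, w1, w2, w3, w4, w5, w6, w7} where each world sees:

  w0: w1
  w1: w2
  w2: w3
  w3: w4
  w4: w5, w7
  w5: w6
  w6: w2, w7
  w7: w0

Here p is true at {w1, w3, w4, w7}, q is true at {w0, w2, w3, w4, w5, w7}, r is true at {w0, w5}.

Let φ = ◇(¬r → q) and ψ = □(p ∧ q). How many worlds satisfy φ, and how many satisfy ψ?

For ◇(¬r → q):
w0: successors {w1}; ¬r → q there: w1:F. ✗
w1: successors {w2}; ¬r → q there: w2:T. ✓
w2: successors {w3}; ¬r → q there: w3:T. ✓
w3: successors {w4}; ¬r → q there: w4:T. ✓
w4: successors {w5, w7}; ¬r → q there: w5:T, w7:T. ✓
w5: successors {w6}; ¬r → q there: w6:F. ✗
w6: successors {w2, w7}; ¬r → q there: w2:T, w7:T. ✓
w7: successors {w0}; ¬r → q there: w0:T. ✓
— 6 worlds.
For □(p ∧ q):
w0: successors {w1}; p ∧ q there: w1:F. ✗
w1: successors {w2}; p ∧ q there: w2:F. ✗
w2: successors {w3}; p ∧ q there: w3:T. ✓
w3: successors {w4}; p ∧ q there: w4:T. ✓
w4: successors {w5, w7}; p ∧ q there: w5:F, w7:T. ✗
w5: successors {w6}; p ∧ q there: w6:F. ✗
w6: successors {w2, w7}; p ∧ q there: w2:F, w7:T. ✗
w7: successors {w0}; p ∧ q there: w0:F. ✗
— 2 worlds.

6 and 2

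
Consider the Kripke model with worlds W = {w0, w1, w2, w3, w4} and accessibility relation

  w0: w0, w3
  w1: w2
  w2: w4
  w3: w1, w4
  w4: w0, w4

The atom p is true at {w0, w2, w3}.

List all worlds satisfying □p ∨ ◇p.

{w0, w1, w4}

w0: □p is T, ◇p is T. ✓
w1: □p is T, ◇p is T. ✓
w2: □p is F, ◇p is F. ✗
w3: □p is F, ◇p is F. ✗
w4: □p is F, ◇p is T. ✓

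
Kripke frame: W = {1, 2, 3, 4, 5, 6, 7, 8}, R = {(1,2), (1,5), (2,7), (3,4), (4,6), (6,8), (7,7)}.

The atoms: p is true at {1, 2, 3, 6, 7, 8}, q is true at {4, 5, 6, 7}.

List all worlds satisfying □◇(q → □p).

1: successors {2, 5}; ◇(q → □p) there: 2:T, 5:F. ✗
2: successors {7}; ◇(q → □p) there: 7:T. ✓
3: successors {4}; ◇(q → □p) there: 4:T. ✓
4: successors {6}; ◇(q → □p) there: 6:T. ✓
5: no successors, so □◇(q → □p) holds vacuously. ✓
6: successors {8}; ◇(q → □p) there: 8:F. ✗
7: successors {7}; ◇(q → □p) there: 7:T. ✓
8: no successors, so □◇(q → □p) holds vacuously. ✓

{2, 3, 4, 5, 7, 8}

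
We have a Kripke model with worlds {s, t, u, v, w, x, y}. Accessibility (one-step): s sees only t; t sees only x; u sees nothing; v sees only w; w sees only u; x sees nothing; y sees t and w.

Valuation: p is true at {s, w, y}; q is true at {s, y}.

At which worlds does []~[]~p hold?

s: successors {t}; ~[]~p there: t:F. ✗
t: successors {x}; ~[]~p there: x:F. ✗
u: no successors, so []~[]~p holds vacuously. ✓
v: successors {w}; ~[]~p there: w:F. ✗
w: successors {u}; ~[]~p there: u:F. ✗
x: no successors, so []~[]~p holds vacuously. ✓
y: successors {t, w}; ~[]~p there: t:F, w:F. ✗

{u, x}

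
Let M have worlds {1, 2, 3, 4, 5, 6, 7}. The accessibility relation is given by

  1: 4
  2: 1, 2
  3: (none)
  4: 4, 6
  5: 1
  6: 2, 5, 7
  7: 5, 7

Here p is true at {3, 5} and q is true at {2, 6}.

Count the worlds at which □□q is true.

1: successors {4}; □q there: 4:F. ✗
2: successors {1, 2}; □q there: 1:F, 2:F. ✗
3: no successors, so □□q holds vacuously. ✓
4: successors {4, 6}; □q there: 4:F, 6:F. ✗
5: successors {1}; □q there: 1:F. ✗
6: successors {2, 5, 7}; □q there: 2:F, 5:F, 7:F. ✗
7: successors {5, 7}; □q there: 5:F, 7:F. ✗
Satisfying worlds: {3}.

1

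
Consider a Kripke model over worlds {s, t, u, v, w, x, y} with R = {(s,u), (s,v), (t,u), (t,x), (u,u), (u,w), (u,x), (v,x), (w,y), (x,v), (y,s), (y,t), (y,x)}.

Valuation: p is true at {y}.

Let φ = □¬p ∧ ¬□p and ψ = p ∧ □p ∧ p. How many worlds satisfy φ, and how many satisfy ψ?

For □¬p ∧ ¬□p:
s: □¬p is T, ¬□p is T. ✓
t: □¬p is T, ¬□p is T. ✓
u: □¬p is T, ¬□p is T. ✓
v: □¬p is T, ¬□p is T. ✓
w: □¬p is F, ¬□p is F. ✗
x: □¬p is T, ¬□p is T. ✓
y: □¬p is T, ¬□p is T. ✓
— 6 worlds.
For p ∧ □p ∧ p:
s: p ∧ □p is F, p is F. ✗
t: p ∧ □p is F, p is F. ✗
u: p ∧ □p is F, p is F. ✗
v: p ∧ □p is F, p is F. ✗
w: p ∧ □p is F, p is F. ✗
x: p ∧ □p is F, p is F. ✗
y: p ∧ □p is F, p is T. ✗
— 0 worlds.

6 and 0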